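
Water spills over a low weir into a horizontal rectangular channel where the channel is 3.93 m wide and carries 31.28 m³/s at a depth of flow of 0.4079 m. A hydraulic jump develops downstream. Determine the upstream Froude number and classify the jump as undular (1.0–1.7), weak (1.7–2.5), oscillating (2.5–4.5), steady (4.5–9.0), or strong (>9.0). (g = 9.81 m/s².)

q = Q/b = 31.28/3.93 = 7.959 m²/s; V₁ = q/y₁ = 19.51 m/s. Fr₁ = V₁/√(g·y₁) = 9.755.
Fr₁ = 9.755 lies in the strong range.

Fr₁ = 9.755; strong jump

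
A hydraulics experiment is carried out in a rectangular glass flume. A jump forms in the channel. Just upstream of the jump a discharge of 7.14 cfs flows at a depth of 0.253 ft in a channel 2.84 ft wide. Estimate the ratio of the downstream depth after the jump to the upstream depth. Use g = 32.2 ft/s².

q = Q/b = 7.14/2.84 = 2.51 ft²/s; V₁ = q/y₁ = 9.94 ft/s. Fr₁ = V₁/√(g·y₁) = 3.48.
From the momentum equation for a rectangular channel, y₂/y₁ = ½[√(1 + 8Fr₁²) − 1] = ½[√97.97 − 1] = 4.45.

y₂/y₁ = 4.45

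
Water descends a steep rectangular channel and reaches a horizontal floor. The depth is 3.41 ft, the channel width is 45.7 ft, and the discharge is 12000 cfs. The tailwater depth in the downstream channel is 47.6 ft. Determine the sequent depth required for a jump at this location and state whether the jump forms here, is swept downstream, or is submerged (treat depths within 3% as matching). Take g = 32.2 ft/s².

q = Q/b = 12000/45.7 = 263 ft²/s; V₁ = q/y₁ = 77.0 ft/s. Fr₁ = V₁/√(g·y₁) = 7.35.
Conjugate-depth relation: y₂/y₁ = ½[√(1 + 8Fr₁²) − 1] = ½[√433.0 − 1] = 9.90.
y₂ = 9.90 × 3.41 = 33.8 ft.
Tailwater y_tw = 47.6 ft: y_tw > y₂, so the jump is submerged.

y₂ = 33.8 ft; the jump is submerged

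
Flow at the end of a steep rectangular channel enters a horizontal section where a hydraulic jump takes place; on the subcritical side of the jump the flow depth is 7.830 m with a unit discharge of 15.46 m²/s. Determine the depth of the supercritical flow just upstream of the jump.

y₁ = 0.7273 m

V₂ = q/y₂ = 15.46/7.830 = 1.974 m/s; Fr₂ = V₂/√(g·y₂) = 0.2253.
Applying the sequent-depth relation in reverse, y₁/y₂ = ½[√(1 + 8Fr₂²) − 1] = ½[√1.4060 − 1] = 0.09288.
y₁ = 0.09288 × 7.830 = 0.7273 m.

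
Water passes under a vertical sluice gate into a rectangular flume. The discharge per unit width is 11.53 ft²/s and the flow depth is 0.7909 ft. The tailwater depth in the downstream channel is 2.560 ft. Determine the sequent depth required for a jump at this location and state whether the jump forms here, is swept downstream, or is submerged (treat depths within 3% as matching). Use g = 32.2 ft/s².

y₂ = 2.860 ft; the jump is swept downstream

V₁ = q/y₁ = 11.53/0.7909 = 14.58 ft/s. Fr₁ = V₁/√(g·y₁) = 14.58/√(32.2×0.7909) = 2.889.
Bélanger equation: y₂/y₁ = ½[√(1 + 8Fr₁²) − 1] = ½[√67.762 − 1] = 3.616.
y₂ = 3.616 × 0.7909 = 2.860 ft.
Tailwater y_tw = 2.560 ft: y_tw < y₂, so the jump is swept downstream.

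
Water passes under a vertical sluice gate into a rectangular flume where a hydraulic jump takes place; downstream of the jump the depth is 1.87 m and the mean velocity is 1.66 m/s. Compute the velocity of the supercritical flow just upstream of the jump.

Fr₂ = V₂/√(g·y₂) = 1.66/√(9.81×1.87) = 0.388.
Since the conjugate-depth ratio holds either way, y₁/y₂ = ½[√(1 + 8Fr₂²) − 1] = ½[√2.202 − 1] = 0.242.
y₁ = 0.242 × 1.87 = 0.452 m.
V₁ = q/y₁ = 3.10/0.452 = 6.86 m/s.

V₁ = 6.86 m/s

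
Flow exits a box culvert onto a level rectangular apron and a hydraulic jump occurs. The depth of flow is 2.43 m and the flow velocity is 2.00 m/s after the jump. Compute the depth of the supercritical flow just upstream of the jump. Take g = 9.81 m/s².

Fr₂ = V₂/√(g·y₂) = 2.00/√(9.81×2.43) = 0.410.
From the momentum equation (using Fr₂), y₁/y₂ = ½[√(1 + 8Fr₂²) − 1] = ½[√2.342 − 1] = 0.265.
y₁ = 0.265 × 2.43 = 0.645 m.

y₁ = 0.645 m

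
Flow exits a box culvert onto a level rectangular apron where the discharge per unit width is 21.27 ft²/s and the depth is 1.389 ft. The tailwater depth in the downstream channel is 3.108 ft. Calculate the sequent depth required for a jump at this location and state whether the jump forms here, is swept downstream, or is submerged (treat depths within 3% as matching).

V₁ = q/y₁ = 21.27/1.389 = 15.31 ft/s. Fr₁ = V₁/√(g·y₁) = 15.31/√(32.2×1.389) = 2.290.
By Bélanger, y₂/y₁ = ½[√(1 + 8Fr₁²) − 1] = ½[√42.943 − 1] = 2.777.
y₂ = 2.777 × 1.389 = 3.857 ft.
Tailwater y_tw = 3.108 ft: y_tw < y₂, so the jump is swept downstream.

y₂ = 3.857 ft; the jump is swept downstream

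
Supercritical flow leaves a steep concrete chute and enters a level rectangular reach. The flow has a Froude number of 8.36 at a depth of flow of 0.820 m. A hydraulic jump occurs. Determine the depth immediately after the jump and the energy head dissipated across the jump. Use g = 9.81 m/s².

Fr₁ = 8.36 (given).
By Bélanger, y₂/y₁ = ½[√(1 + 8Fr₁²) − 1] = ½[√560.1 − 1] = 11.3.
y₂ = 11.3 × 0.820 = 9.29 m.
V₁ = Fr₁·√(g·y₁) = 8.36×√(9.81×0.820) = 23.7 m/s; q = V₁·y₁ = 19.4 m²/s. V₂ = q/y₂ = 19.4/9.29 = 2.09 m/s. E₁ = y₁ + V₁²/2g = 29.5 m; E₂ = y₂ + V₂²/2g = 9.52 m. ΔE = E₁ − E₂ = 20.0 m.

y₂ = 9.29 m; ΔE = 20.0 m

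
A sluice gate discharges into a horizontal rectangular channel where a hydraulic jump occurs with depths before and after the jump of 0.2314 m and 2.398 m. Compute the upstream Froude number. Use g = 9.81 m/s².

Fr₁ = 7.673

For a rectangular channel the momentum equation gives q² = ½·g·y₁·y₂·(y₁ + y₂) = ½×9.81×0.2314×2.398×2.629 = 7.157.
q = √7.157 = 2.675 m²/s.
V₁ = q/y₁ = 11.56 m/s; Fr₁ = V₁/√(g·y₁) = 7.673.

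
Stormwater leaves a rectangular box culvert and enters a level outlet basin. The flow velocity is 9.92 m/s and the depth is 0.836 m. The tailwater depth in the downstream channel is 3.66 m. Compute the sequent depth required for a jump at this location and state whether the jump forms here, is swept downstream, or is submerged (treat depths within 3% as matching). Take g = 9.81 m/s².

Fr₁ = V₁/√(g·y₁) = 9.92/√(9.81×0.836) = 3.46.
From the momentum equation for a rectangular channel, y₂/y₁ = ½[√(1 + 8Fr₁²) − 1] = ½[√96.99 − 1] = 4.42.
y₂ = 4.42 × 0.836 = 3.70 m.
Tailwater y_tw = 3.66 m: y_tw ≈ y₂, so the jump forms here.

y₂ = 3.70 m; the jump forms here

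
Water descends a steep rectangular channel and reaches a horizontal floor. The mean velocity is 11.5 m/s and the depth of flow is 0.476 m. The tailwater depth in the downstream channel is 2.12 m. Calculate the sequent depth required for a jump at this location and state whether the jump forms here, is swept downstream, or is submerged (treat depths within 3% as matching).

y₂ = 3.35 m; the jump is swept downstream

Fr₁ = V₁/√(g·y₁) = 11.5/√(9.81×0.476) = 5.32.
Sequent-depth ratio: y₂/y₁ = ½[√(1 + 8Fr₁²) − 1] = ½[√227.6 − 1] = 7.04.
y₂ = 7.04 × 0.476 = 3.35 m.
Tailwater y_tw = 2.12 m: y_tw < y₂, so the jump is swept downstream.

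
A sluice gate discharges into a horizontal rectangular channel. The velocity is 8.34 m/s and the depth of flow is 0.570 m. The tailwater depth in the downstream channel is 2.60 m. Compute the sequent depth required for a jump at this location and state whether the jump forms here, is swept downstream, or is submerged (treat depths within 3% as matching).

Fr₁ = V₁/√(g·y₁) = 8.34/√(9.81×0.570) = 3.53.
Sequent-depth ratio: y₂/y₁ = ½[√(1 + 8Fr₁²) − 1] = ½[√100.5 − 1] = 4.51.
y₂ = 4.51 × 0.570 = 2.57 m.
Tailwater y_tw = 2.60 m: y_tw ≈ y₂, so the jump forms here.

y₂ = 2.57 m; the jump forms here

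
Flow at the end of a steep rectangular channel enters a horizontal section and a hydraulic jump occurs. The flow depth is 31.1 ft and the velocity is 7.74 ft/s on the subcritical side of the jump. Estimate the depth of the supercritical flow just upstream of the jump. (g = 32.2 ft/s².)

Fr₂ = V₂/√(g·y₂) = 7.74/√(32.2×31.1) = 0.245.
Since the conjugate-depth ratio holds either way, y₁/y₂ = ½[√(1 + 8Fr₂²) − 1] = ½[√1.479 − 1] = 0.108.
y₁ = 0.108 × 31.1 = 3.36 ft.

y₁ = 3.36 ft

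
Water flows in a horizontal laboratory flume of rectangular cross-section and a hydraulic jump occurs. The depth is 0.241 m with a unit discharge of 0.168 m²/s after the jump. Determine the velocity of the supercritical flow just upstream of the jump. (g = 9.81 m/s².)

V₂ = q/y₂ = 0.168/0.241 = 0.697 m/s; Fr₂ = V₂/√(g·y₂) = 0.453.
From the momentum equation (using Fr₂), y₁/y₂ = ½[√(1 + 8Fr₂²) − 1] = ½[√2.644 − 1] = 0.313.
y₁ = 0.313 × 0.241 = 0.0754 m.
V₁ = q/y₁ = 0.168/0.0754 = 2.23 m/s.

V₁ = 2.23 m/s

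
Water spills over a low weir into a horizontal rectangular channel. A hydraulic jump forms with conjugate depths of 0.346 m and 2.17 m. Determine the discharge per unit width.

q = 3.04 m²/s

For a rectangular channel the momentum equation gives q² = ½·g·y₁·y₂·(y₁ + y₂) = ½×9.81×0.346×2.17×2.52 = 9.27.
q = √9.27 = 3.04 m²/s.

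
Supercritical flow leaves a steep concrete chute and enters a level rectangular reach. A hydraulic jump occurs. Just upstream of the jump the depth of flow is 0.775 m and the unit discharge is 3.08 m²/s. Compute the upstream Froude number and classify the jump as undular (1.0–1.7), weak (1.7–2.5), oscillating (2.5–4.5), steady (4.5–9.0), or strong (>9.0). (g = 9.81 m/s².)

Fr₁ = 1.44; undular jump

V₁ = q/y₁ = 3.08/0.775 = 3.97 m/s. Fr₁ = V₁/√(g·y₁) = 3.97/√(9.81×0.775) = 1.44.
Fr₁ = 1.44 lies in the undular range.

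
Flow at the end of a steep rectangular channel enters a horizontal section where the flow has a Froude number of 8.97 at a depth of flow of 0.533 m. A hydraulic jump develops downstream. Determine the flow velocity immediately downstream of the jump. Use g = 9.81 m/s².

V₂ = 1.68 m/s

Fr₁ = 8.97 (given).
From the momentum equation for a rectangular channel, y₂/y₁ = ½[√(1 + 8Fr₁²) − 1] = ½[√644.7 − 1] = 12.2.
y₂ = 12.2 × 0.533 = 6.50 m.
V₁ = Fr₁·√(g·y₁) = 8.97×√(9.81×0.533) = 20.5 m/s; q = V₁·y₁ = 10.9 m²/s.
V₂ = q/y₂ = 10.9/6.50 = 1.68 m/s.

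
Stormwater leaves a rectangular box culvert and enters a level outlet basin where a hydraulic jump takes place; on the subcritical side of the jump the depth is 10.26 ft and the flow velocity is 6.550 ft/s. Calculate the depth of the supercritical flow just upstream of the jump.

y₁ = 2.195 ft

Fr₂ = V₂/√(g·y₂) = 6.550/√(32.2×10.26) = 0.3604.
Applying the sequent-depth relation in reverse, y₁/y₂ = ½[√(1 + 8Fr₂²) − 1] = ½[√2.0389 − 1] = 0.2139.
y₁ = 0.2139 × 10.26 = 2.195 ft.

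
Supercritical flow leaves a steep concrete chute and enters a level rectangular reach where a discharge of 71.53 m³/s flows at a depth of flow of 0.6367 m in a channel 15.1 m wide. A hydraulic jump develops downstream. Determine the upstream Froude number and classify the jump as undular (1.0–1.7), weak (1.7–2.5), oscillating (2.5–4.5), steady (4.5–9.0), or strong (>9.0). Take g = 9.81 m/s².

q = Q/b = 71.53/15.1 = 4.737 m²/s; V₁ = q/y₁ = 7.440 m/s. Fr₁ = V₁/√(g·y₁) = 2.977.
Fr₁ = 2.977 lies in the oscillating range.

Fr₁ = 2.977; oscillating jump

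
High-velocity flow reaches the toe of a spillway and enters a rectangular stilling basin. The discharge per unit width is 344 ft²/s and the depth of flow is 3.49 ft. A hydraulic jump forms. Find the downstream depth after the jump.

V₁ = q/y₁ = 344/3.49 = 98.6 ft/s. Fr₁ = V₁/√(g·y₁) = 98.6/√(32.2×3.49) = 9.30.
By Bélanger, y₂/y₁ = ½[√(1 + 8Fr₁²) − 1] = ½[√692.6 − 1] = 12.7.
y₂ = 12.7 × 3.49 = 44.2 ft.

y₂ = 44.2 ft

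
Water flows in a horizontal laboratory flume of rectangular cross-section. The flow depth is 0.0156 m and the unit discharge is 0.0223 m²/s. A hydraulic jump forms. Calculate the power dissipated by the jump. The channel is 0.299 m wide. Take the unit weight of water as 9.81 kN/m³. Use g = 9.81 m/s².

V₁ = q/y₁ = 0.0223/0.0156 = 1.43 m/s. Fr₁ = V₁/√(g·y₁) = 1.43/√(9.81×0.0156) = 3.65.
From the momentum equation for a rectangular channel, y₂/y₁ = ½[√(1 + 8Fr₁²) − 1] = ½[√107.8 − 1] = 4.69.
y₂ = 4.69 × 0.0156 = 0.0732 m.
V₂ = q/y₂ = 0.0223/0.0732 = 0.305 m/s. E₁ = y₁ + V₁²/2g = 0.120 m; E₂ = y₂ + V₂²/2g = 0.0779 m. ΔE = E₁ − E₂ = 0.0418 m.
Q = q·b = 0.0223 × 0.299 = 0.00667 m³/s. P = γ·Q·ΔE = 9.81 × 0.00667 × 0.0418 = 0.00274 kW.

P = 0.00274 kW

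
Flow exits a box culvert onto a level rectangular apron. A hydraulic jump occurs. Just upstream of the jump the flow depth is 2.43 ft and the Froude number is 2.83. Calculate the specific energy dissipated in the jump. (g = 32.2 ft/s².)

ΔE = 2.80 ft

Fr₁ = 2.83 (given).
Bélanger equation: y₂/y₁ = ½[√(1 + 8Fr₁²) − 1] = ½[√65.07 − 1] = 3.53.
y₂ = 3.53 × 2.43 = 8.59 ft.
Head loss: ΔE = (y₂ − y₁)³/(4y₁y₂) = (8.59 − 2.43)³/(4×2.43×8.59) = 233/83.5 = 2.80 ft.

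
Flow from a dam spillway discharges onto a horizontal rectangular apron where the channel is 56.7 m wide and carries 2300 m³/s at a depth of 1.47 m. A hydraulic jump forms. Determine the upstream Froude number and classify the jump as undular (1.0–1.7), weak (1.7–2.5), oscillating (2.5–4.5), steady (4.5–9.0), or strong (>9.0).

Fr₁ = 7.27; steady jump

q = Q/b = 2300/56.7 = 40.6 m²/s; V₁ = q/y₁ = 27.6 m/s. Fr₁ = V₁/√(g·y₁) = 7.27.
Fr₁ = 7.27 lies in the steady range.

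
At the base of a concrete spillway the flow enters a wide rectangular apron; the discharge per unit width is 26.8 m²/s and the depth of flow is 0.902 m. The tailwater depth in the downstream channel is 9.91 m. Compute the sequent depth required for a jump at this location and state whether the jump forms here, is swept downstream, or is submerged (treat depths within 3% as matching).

V₁ = q/y₁ = 26.8/0.902 = 29.7 m/s. Fr₁ = V₁/√(g·y₁) = 29.7/√(9.81×0.902) = 9.99.
Conjugate-depth relation: y₂/y₁ = ½[√(1 + 8Fr₁²) − 1] = ½[√799.1 − 1] = 13.6.
y₂ = 13.6 × 0.902 = 12.3 m.
Tailwater y_tw = 9.91 m: y_tw < y₂, so the jump is swept downstream.

y₂ = 12.3 m; the jump is swept downstream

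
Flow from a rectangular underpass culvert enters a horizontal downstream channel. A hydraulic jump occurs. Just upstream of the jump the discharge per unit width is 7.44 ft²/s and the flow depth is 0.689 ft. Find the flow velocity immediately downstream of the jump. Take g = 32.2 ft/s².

V₂ = 3.88 ft/s

V₁ = q/y₁ = 7.44/0.689 = 10.8 ft/s. Fr₁ = V₁/√(g·y₁) = 10.8/√(32.2×0.689) = 2.29.
Sequent-depth ratio: y₂/y₁ = ½[√(1 + 8Fr₁²) − 1] = ½[√43.05 − 1] = 2.78.
y₂ = 2.78 × 0.689 = 1.92 ft.
V₂ = q/y₂ = 7.44/1.92 = 3.88 ft/s.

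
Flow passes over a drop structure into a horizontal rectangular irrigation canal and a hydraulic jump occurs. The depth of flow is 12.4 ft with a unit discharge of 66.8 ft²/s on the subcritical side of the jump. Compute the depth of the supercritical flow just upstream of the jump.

V₂ = q/y₂ = 66.8/12.4 = 5.39 ft/s; Fr₂ = V₂/√(g·y₂) = 0.270.
Applying the sequent-depth relation in reverse, y₁/y₂ = ½[√(1 + 8Fr₂²) − 1] = ½[√1.581 − 1] = 0.129.
y₁ = 0.129 × 12.4 = 1.60 ft.

y₁ = 1.60 ft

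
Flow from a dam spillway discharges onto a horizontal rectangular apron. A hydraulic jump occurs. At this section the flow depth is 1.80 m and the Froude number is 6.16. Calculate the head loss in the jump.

Fr₁ = 6.16 (given).
From the momentum equation for a rectangular channel, y₂/y₁ = ½[√(1 + 8Fr₁²) − 1] = ½[√304.6 − 1] = 8.23.
y₂ = 8.23 × 1.80 = 14.8 m.
V₁ = Fr₁·√(g·y₁) = 6.16×√(9.81×1.80) = 25.9 m/s; q = V₁·y₁ = 46.6 m²/s. V₂ = q/y₂ = 46.6/14.8 = 3.15 m/s. E₁ = y₁ + V₁²/2g = 36.0 m; E₂ = y₂ + V₂²/2g = 15.3 m. ΔE = E₁ − E₂ = 20.6 m.

ΔE = 20.6 m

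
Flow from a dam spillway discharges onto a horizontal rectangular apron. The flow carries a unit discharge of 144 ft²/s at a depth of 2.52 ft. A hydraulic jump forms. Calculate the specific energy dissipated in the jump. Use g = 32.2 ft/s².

ΔE = 31.1 ft

V₁ = q/y₁ = 144/2.52 = 57.1 ft/s. Fr₁ = V₁/√(g·y₁) = 57.1/√(32.2×2.52) = 6.34.
Conjugate-depth relation: y₂/y₁ = ½[√(1 + 8Fr₁²) − 1] = ½[√322.9 − 1] = 8.49.
y₂ = 8.49 × 2.52 = 21.4 ft.
V₂ = q/y₂ = 144/21.4 = 6.73 ft/s. E₁ = y₁ + V₁²/2g = 53.2 ft; E₂ = y₂ + V₂²/2g = 22.1 ft. ΔE = E₁ − E₂ = 31.1 ft.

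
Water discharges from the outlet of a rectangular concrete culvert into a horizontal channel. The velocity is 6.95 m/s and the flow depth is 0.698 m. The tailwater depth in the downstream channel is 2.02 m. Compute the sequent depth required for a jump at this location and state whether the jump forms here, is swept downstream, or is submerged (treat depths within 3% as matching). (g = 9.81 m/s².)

y₂ = 2.30 m; the jump is swept downstream

Fr₁ = V₁/√(g·y₁) = 6.95/√(9.81×0.698) = 2.66.
From the momentum equation for a rectangular channel, y₂/y₁ = ½[√(1 + 8Fr₁²) − 1] = ½[√57.43 − 1] = 3.29.
y₂ = 3.29 × 0.698 = 2.30 m.
Tailwater y_tw = 2.02 m: y_tw < y₂, so the jump is swept downstream.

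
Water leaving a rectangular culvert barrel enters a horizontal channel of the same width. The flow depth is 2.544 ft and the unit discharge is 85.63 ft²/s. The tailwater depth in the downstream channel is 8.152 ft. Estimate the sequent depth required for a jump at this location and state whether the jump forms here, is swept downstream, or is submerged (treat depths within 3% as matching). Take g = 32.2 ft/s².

V₁ = q/y₁ = 85.63/2.544 = 33.66 ft/s. Fr₁ = V₁/√(g·y₁) = 33.66/√(32.2×2.544) = 3.719.
Bélanger equation: y₂/y₁ = ½[√(1 + 8Fr₁²) − 1] = ½[√111.65 − 1] = 4.783.
y₂ = 4.783 × 2.544 = 12.17 ft.
Tailwater y_tw = 8.152 ft: y_tw < y₂, so the jump is swept downstream.

y₂ = 12.17 ft; the jump is swept downstream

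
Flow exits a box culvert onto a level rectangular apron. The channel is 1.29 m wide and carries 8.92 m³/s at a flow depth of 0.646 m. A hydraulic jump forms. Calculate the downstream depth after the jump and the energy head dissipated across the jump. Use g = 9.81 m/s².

y₂ = 3.57 m; ΔE = 2.72 m

q = Q/b = 8.92/1.29 = 6.91 m²/s; V₁ = q/y₁ = 10.7 m/s. Fr₁ = V₁/√(g·y₁) = 4.25.
By Bélanger, y₂/y₁ = ½[√(1 + 8Fr₁²) − 1] = ½[√145.6 − 1] = 5.53.
y₂ = 5.53 × 0.646 = 3.57 m.
V₂ = q/y₂ = 6.91/3.57 = 1.93 m/s. E₁ = y₁ + V₁²/2g = 6.49 m; E₂ = y₂ + V₂²/2g = 3.77 m. ΔE = E₁ − E₂ = 2.72 m.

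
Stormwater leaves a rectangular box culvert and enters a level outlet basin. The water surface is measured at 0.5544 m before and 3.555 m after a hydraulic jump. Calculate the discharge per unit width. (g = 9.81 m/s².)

q = 6.303 m²/s

For a rectangular channel the momentum equation gives q² = ½·g·y₁·y₂·(y₁ + y₂) = ½×9.81×0.5544×3.555×4.109 = 39.73.
q = √39.73 = 6.303 m²/s.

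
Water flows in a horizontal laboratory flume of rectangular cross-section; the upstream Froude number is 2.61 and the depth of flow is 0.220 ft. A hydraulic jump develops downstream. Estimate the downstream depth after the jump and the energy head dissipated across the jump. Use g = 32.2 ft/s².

Fr₁ = 2.61 (given).
Sequent-depth ratio: y₂/y₁ = ½[√(1 + 8Fr₁²) − 1] = ½[√55.50 − 1] = 3.22.
y₂ = 3.22 × 0.220 = 0.709 ft.
Head loss: ΔE = (y₂ − y₁)³/(4y₁y₂) = (0.709 − 0.220)³/(4×0.220×0.709) = 0.117/0.624 = 0.188 ft.

y₂ = 0.709 ft; ΔE = 0.188 ft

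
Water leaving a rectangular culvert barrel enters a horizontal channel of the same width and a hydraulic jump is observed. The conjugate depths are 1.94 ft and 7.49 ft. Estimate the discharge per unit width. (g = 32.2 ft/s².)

q = 47.0 ft²/s

For a rectangular channel the momentum equation gives q² = ½·g·y₁·y₂·(y₁ + y₂) = ½×32.2×1.94×7.49×9.43 = 2206.
q = √2206 = 47.0 ft²/s.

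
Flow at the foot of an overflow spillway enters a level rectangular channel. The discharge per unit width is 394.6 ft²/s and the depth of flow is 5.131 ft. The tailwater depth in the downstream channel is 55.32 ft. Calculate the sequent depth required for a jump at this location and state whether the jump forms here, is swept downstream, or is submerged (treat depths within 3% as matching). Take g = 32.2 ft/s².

y₂ = 40.93 ft; the jump is submerged

V₁ = q/y₁ = 394.6/5.131 = 76.91 ft/s. Fr₁ = V₁/√(g·y₁) = 76.91/√(32.2×5.131) = 5.983.
By Bélanger, y₂/y₁ = ½[√(1 + 8Fr₁²) − 1] = ½[√287.38 − 1] = 7.976.
y₂ = 7.976 × 5.131 = 40.93 ft.
Tailwater y_tw = 55.32 ft: y_tw > y₂, so the jump is submerged.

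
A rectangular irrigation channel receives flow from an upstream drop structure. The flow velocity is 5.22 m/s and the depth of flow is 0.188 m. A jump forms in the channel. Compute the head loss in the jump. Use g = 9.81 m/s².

Fr₁ = V₁/√(g·y₁) = 5.22/√(9.81×0.188) = 3.84.
From the momentum equation for a rectangular channel, y₂/y₁ = ½[√(1 + 8Fr₁²) − 1] = ½[√119.2 − 1] = 4.96.
y₂ = 4.96 × 0.188 = 0.932 m.
Head loss: ΔE = (y₂ − y₁)³/(4y₁y₂) = (0.932 − 0.188)³/(4×0.188×0.932) = 0.412/0.701 = 0.588 m.

ΔE = 0.588 m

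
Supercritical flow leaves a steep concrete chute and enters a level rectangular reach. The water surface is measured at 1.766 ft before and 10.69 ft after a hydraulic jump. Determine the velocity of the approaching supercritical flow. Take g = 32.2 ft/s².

For a rectangular channel the momentum equation gives q² = ½·g·y₁·y₂·(y₁ + y₂) = ½×32.2×1.766×10.69×12.46 = 3786.
q = √3786 = 61.53 ft²/s.
V₁ = q/y₁ = 61.53/1.766 = 34.84 ft/s.

V₁ = 34.84 ft/s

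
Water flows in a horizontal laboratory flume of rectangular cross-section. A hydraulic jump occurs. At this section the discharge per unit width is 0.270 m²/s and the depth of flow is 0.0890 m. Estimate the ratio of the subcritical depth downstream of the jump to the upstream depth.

V₁ = q/y₁ = 0.270/0.0890 = 3.03 m/s. Fr₁ = V₁/√(g·y₁) = 3.03/√(9.81×0.0890) = 3.25.
By Bélanger, y₂/y₁ = ½[√(1 + 8Fr₁²) − 1] = ½[√85.33 − 1] = 4.12.

y₂/y₁ = 4.12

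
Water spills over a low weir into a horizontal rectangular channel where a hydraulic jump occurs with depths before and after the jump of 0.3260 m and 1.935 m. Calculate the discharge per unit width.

q = 2.645 m²/s

For a rectangular channel the momentum equation gives q² = ½·g·y₁·y₂·(y₁ + y₂) = ½×9.81×0.3260×1.935×2.261 = 6.996.
q = √6.996 = 2.645 m²/s.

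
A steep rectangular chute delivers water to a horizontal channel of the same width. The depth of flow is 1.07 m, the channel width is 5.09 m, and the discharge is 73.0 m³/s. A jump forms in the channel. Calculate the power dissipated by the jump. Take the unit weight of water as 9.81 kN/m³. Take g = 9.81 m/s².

q = Q/b = 73.0/5.09 = 14.3 m²/s; V₁ = q/y₁ = 13.4 m/s. Fr₁ = V₁/√(g·y₁) = 4.14.
From the momentum equation for a rectangular channel, y₂/y₁ = ½[√(1 + 8Fr₁²) − 1] = ½[√137.9 − 1] = 5.37.
y₂ = 5.37 × 1.07 = 5.75 m.
Head loss: ΔE = (y₂ − y₁)³/(4y₁y₂) = (5.75 − 1.07)³/(4×1.07×5.75) = 102/24.6 = 4.16 m.
P = γ·Q·ΔE = 9.81 × 73.0 × 4.16 = 2980 kW.

P = 2980 kW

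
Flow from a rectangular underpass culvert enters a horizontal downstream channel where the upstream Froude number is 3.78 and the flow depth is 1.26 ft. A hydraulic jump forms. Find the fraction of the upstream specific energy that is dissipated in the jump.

Fr₁ = 3.78 (given).
By Bélanger, y₂/y₁ = ½[√(1 + 8Fr₁²) − 1] = ½[√115.3 − 1] = 4.87.
y₂ = 4.87 × 1.26 = 6.14 ft.
E₁ = y₁(1 + Fr₁²/2) = 1.26×(1 + 3.78²/2) = 10.3 ft. ΔE = (y₂ − y₁)³/(4y₁y₂) = 3.75 ft. ΔE/E₁ = 3.75/10.3 = 0.365.

ΔE/E₁ = 0.365 (36.5%)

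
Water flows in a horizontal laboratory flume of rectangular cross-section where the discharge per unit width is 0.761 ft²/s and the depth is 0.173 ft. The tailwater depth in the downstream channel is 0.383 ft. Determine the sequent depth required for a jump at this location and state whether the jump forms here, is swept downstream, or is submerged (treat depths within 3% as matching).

V₁ = q/y₁ = 0.761/0.173 = 4.40 ft/s. Fr₁ = V₁/√(g·y₁) = 4.40/√(32.2×0.173) = 1.86.
By Bélanger, y₂/y₁ = ½[√(1 + 8Fr₁²) − 1] = ½[√28.79 − 1] = 2.18.
y₂ = 2.18 × 0.173 = 0.378 ft.
Tailwater y_tw = 0.383 ft: y_tw ≈ y₂, so the jump forms here.

y₂ = 0.378 ft; the jump forms here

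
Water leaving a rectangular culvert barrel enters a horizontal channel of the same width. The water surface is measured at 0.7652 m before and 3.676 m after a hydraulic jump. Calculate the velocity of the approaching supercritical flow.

For a rectangular channel the momentum equation gives q² = ½·g·y₁·y₂·(y₁ + y₂) = ½×9.81×0.7652×3.676×4.441 = 61.28.
q = √61.28 = 7.828 m²/s.
V₁ = q/y₁ = 7.828/0.7652 = 10.23 m/s.

V₁ = 10.23 m/s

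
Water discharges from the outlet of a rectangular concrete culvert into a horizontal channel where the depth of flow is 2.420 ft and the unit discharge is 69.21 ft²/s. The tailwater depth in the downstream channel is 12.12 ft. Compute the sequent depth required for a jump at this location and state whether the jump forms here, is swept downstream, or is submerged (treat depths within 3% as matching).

V₁ = q/y₁ = 69.21/2.420 = 28.60 ft/s. Fr₁ = V₁/√(g·y₁) = 28.60/√(32.2×2.420) = 3.240.
By Bélanger, y₂/y₁ = ½[√(1 + 8Fr₁²) − 1] = ½[√84.970 − 1] = 4.109.
y₂ = 4.109 × 2.420 = 9.944 ft.
Tailwater y_tw = 12.12 ft: y_tw > y₂, so the jump is submerged.

y₂ = 9.944 ft; the jump is submerged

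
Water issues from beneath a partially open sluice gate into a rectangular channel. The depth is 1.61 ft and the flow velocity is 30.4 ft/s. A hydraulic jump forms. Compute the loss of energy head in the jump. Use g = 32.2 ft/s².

Fr₁ = V₁/√(g·y₁) = 30.4/√(32.2×1.61) = 4.22.
From the momentum equation for a rectangular channel, y₂/y₁ = ½[√(1 + 8Fr₁²) − 1] = ½[√143.6 − 1] = 5.49.
y₂ = 5.49 × 1.61 = 8.84 ft.
Head loss: ΔE = (y₂ − y₁)³/(4y₁y₂) = (8.84 − 1.61)³/(4×1.61×8.84) = 378/56.9 = 6.64 ft.

ΔE = 6.64 ft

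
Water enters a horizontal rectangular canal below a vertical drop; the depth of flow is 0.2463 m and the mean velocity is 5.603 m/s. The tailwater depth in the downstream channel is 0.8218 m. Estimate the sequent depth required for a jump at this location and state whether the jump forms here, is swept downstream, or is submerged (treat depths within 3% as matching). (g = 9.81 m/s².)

Fr₁ = V₁/√(g·y₁) = 5.603/√(9.81×0.2463) = 3.605.
From the momentum equation for a rectangular channel, y₂/y₁ = ½[√(1 + 8Fr₁²) − 1] = ½[√104.94 − 1] = 4.622.
y₂ = 4.622 × 0.2463 = 1.138 m.
Tailwater y_tw = 0.8218 m: y_tw < y₂, so the jump is swept downstream.

y₂ = 1.138 m; the jump is swept downstream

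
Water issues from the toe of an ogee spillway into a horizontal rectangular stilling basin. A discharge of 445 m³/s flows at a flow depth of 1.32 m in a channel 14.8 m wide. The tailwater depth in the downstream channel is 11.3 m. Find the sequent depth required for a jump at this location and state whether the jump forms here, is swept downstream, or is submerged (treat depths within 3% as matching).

q = Q/b = 445/14.8 = 30.1 m²/s; V₁ = q/y₁ = 22.8 m/s. Fr₁ = V₁/√(g·y₁) = 6.33.
Bélanger equation: y₂/y₁ = ½[√(1 + 8Fr₁²) − 1] = ½[√321.5 − 1] = 8.47.
y₂ = 8.47 × 1.32 = 11.2 m.
Tailwater y_tw = 11.3 m: y_tw ≈ y₂, so the jump forms here.

y₂ = 11.2 m; the jump forms here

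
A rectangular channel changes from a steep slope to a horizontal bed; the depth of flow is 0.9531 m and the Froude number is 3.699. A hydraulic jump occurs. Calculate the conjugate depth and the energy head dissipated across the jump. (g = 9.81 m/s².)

y₂ = 4.532 m; ΔE = 2.653 m

Fr₁ = 3.699 (given).
Bélanger equation: y₂/y₁ = ½[√(1 + 8Fr₁²) − 1] = ½[√110.46 − 1] = 4.755.
y₂ = 4.755 × 0.9531 = 4.532 m.
Head loss: ΔE = (y₂ − y₁)³/(4y₁y₂) = (4.532 − 0.9531)³/(4×0.9531×4.532) = 45.84/17.28 = 2.653 m.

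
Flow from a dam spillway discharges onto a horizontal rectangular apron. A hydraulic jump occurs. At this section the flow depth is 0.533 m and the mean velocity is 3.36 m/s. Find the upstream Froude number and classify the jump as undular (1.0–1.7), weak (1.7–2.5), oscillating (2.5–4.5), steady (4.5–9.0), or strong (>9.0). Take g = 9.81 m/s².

Fr₁ = 1.47; undular jump

Fr₁ = V₁/√(g·y₁) = 3.36/√(9.81×0.533) = 1.47.
Fr₁ = 1.47 lies in the undular range.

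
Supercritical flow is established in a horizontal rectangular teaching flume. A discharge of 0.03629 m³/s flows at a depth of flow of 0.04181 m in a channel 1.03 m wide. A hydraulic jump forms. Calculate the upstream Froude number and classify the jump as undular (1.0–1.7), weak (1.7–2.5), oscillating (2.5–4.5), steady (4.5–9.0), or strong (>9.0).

Fr₁ = 1.316; undular jump

q = Q/b = 0.03629/1.03 = 0.03523 m²/s; V₁ = q/y₁ = 0.8427 m/s. Fr₁ = V₁/√(g·y₁) = 1.316.
Fr₁ = 1.316 lies in the undular range.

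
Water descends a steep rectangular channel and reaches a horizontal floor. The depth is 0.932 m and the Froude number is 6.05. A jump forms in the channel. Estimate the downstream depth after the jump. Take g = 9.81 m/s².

Fr₁ = 6.05 (given).
Sequent-depth ratio: y₂/y₁ = ½[√(1 + 8Fr₁²) − 1] = ½[√293.8 − 1] = 8.07.
y₂ = 8.07 × 0.932 = 7.52 m.

y₂ = 7.52 m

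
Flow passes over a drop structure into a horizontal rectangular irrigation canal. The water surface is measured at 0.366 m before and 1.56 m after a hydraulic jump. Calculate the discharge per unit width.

q = 2.32 m²/s

For a rectangular channel the momentum equation gives q² = ½·g·y₁·y₂·(y₁ + y₂) = ½×9.81×0.366×1.56×1.93 = 5.39.
q = √5.39 = 2.32 m²/s.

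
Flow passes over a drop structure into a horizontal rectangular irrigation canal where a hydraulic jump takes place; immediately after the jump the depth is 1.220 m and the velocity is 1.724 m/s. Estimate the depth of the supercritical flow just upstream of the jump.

y₁ = 0.4442 m

Fr₂ = V₂/√(g·y₂) = 1.724/√(9.81×1.220) = 0.4983.
Since the conjugate-depth ratio holds either way, y₁/y₂ = ½[√(1 + 8Fr₂²) − 1] = ½[√2.9867 − 1] = 0.3641.
y₁ = 0.3641 × 1.220 = 0.4442 m.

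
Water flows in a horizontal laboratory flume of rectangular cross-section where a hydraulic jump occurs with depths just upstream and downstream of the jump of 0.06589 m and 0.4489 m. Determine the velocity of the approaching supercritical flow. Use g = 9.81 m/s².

V₁ = 4.148 m/s

For a rectangular channel the momentum equation gives q² = ½·g·y₁·y₂·(y₁ + y₂) = ½×9.81×0.06589×0.4489×0.5148 = 0.07469.
q = √0.07469 = 0.2733 m²/s.
V₁ = q/y₁ = 0.2733/0.06589 = 4.148 m/s.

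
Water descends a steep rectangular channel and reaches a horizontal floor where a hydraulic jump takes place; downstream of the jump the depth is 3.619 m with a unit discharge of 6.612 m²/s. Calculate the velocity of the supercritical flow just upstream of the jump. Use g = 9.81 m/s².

V₁ = 11.29 m/s

V₂ = q/y₂ = 6.612/3.619 = 1.827 m/s; Fr₂ = V₂/√(g·y₂) = 0.3066.
Since the conjugate-depth ratio holds either way, y₁/y₂ = ½[√(1 + 8Fr₂²) − 1] = ½[√1.7522 − 1] = 0.1618.
y₁ = 0.1618 × 3.619 = 0.5857 m.
V₁ = q/y₁ = 6.612/0.5857 = 11.29 m/s.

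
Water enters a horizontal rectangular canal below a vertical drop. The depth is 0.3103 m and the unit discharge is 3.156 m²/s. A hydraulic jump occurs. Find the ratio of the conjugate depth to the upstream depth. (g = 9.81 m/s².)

y₂/y₁ = 7.759

V₁ = q/y₁ = 3.156/0.3103 = 10.17 m/s. Fr₁ = V₁/√(g·y₁) = 10.17/√(9.81×0.3103) = 5.829.
Conjugate-depth relation: y₂/y₁ = ½[√(1 + 8Fr₁²) − 1] = ½[√272.86 − 1] = 7.759.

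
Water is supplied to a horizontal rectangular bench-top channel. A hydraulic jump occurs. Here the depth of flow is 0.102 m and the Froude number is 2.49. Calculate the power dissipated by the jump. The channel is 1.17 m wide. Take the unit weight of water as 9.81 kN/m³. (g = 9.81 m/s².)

Fr₁ = 2.49 (given).
Conjugate-depth relation: y₂/y₁ = ½[√(1 + 8Fr₁²) − 1] = ½[√50.60 − 1] = 3.06.
y₂ = 3.06 × 0.102 = 0.312 m.
Head loss: ΔE = (y₂ − y₁)³/(4y₁y₂) = (0.312 − 0.102)³/(4×0.102×0.312) = 0.00923/0.127 = 0.0726 m.
V₁ = Fr₁·√(g·y₁) = 2.49×√(9.81×0.102) = 2.49 m/s; q = V₁·y₁ = 0.254 m²/s. Q = q·b = 0.254 × 1.17 = 0.297 m³/s. P = γ·Q·ΔE = 9.81 × 0.297 × 0.0726 = 0.212 kW.

P = 0.212 kW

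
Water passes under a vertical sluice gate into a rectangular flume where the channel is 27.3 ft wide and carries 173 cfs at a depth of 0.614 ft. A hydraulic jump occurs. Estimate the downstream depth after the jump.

y₂ = 1.73 ft

q = Q/b = 173/27.3 = 6.34 ft²/s; V₁ = q/y₁ = 10.3 ft/s. Fr₁ = V₁/√(g·y₁) = 2.32.
Sequent-depth ratio: y₂/y₁ = ½[√(1 + 8Fr₁²) − 1] = ½[√44.10 − 1] = 2.82.
y₂ = 2.82 × 0.614 = 1.73 ft.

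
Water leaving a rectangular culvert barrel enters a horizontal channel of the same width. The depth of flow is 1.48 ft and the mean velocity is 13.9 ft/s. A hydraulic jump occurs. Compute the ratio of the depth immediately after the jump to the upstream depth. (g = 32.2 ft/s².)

Fr₁ = V₁/√(g·y₁) = 13.9/√(32.2×1.48) = 2.01.
Bélanger equation: y₂/y₁ = ½[√(1 + 8Fr₁²) − 1] = ½[√33.43 − 1] = 2.39.

y₂/y₁ = 2.39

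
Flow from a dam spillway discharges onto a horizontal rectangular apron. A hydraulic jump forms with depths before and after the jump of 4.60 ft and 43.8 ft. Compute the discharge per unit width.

q = 396 ft²/s

For a rectangular channel the momentum equation gives q² = ½·g·y₁·y₂·(y₁ + y₂) = ½×32.2×4.60×43.8×48.4 = 157001.
q = √157001 = 396 ft²/s.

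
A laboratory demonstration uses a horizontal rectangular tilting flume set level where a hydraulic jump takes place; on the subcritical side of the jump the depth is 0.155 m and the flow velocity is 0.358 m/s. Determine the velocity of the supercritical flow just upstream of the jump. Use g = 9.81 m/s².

Fr₂ = V₂/√(g·y₂) = 0.358/√(9.81×0.155) = 0.290.
The Bélanger relation is symmetric: y₁/y₂ = ½[√(1 + 8Fr₂²) − 1] = ½[√1.674 − 1] = 0.147.
y₁ = 0.147 × 0.155 = 0.0228 m.
V₁ = q/y₁ = 0.0555/0.0228 = 2.44 m/s.

V₁ = 2.44 m/s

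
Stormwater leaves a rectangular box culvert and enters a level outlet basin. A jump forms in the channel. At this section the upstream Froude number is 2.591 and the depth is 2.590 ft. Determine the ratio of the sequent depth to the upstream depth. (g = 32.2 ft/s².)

Fr₁ = 2.591 (given).
Bélanger equation: y₂/y₁ = ½[√(1 + 8Fr₁²) − 1] = ½[√54.706 − 1] = 3.198.

y₂/y₁ = 3.198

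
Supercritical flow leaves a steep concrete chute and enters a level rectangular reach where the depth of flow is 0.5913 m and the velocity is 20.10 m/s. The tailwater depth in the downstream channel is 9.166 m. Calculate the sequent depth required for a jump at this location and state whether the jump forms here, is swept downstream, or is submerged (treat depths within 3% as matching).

Fr₁ = V₁/√(g·y₁) = 20.10/√(9.81×0.5913) = 8.346.
By Bélanger, y₂/y₁ = ½[√(1 + 8Fr₁²) − 1] = ½[√558.19 − 1] = 11.31.
y₂ = 11.31 × 0.5913 = 6.689 m.
Tailwater y_tw = 9.166 m: y_tw > y₂, so the jump is submerged.

y₂ = 6.689 m; the jump is submerged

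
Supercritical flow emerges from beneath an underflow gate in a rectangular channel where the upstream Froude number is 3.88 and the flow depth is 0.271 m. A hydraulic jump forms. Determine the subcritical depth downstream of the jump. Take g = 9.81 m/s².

Fr₁ = 3.88 (given).
From the momentum equation for a rectangular channel, y₂/y₁ = ½[√(1 + 8Fr₁²) − 1] = ½[√121.4 − 1] = 5.01.
y₂ = 5.01 × 0.271 = 1.36 m.

y₂ = 1.36 m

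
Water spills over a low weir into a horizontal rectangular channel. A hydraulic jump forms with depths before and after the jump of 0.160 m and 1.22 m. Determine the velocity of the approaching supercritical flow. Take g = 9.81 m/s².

For a rectangular channel the momentum equation gives q² = ½·g·y₁·y₂·(y₁ + y₂) = ½×9.81×0.160×1.22×1.38 = 1.32.
q = √1.32 = 1.15 m²/s.
V₁ = q/y₁ = 1.15/0.160 = 7.18 m/s.

V₁ = 7.18 m/s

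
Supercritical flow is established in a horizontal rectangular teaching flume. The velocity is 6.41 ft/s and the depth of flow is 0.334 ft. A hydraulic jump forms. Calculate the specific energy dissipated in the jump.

Fr₁ = V₁/√(g·y₁) = 6.41/√(32.2×0.334) = 1.95.
From the momentum equation for a rectangular channel, y₂/y₁ = ½[√(1 + 8Fr₁²) − 1] = ½[√31.56 − 1] = 2.31.
y₂ = 2.31 × 0.334 = 0.771 ft.
q = V₁·y₁ = 6.41 × 0.334 = 2.14 ft²/s. V₂ = q/y₂ = 2.14/0.771 = 2.78 ft/s. E₁ = y₁ + V₁²/2g = 0.972 ft; E₂ = y₂ + V₂²/2g = 0.891 ft. ΔE = E₁ − E₂ = 0.0811 ft.

ΔE = 0.0811 ft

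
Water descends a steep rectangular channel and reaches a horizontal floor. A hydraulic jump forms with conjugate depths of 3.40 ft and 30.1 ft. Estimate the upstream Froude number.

For a rectangular channel the momentum equation gives q² = ½·g·y₁·y₂·(y₁ + y₂) = ½×32.2×3.40×30.1×33.5 = 55197.
q = √55197 = 235 ft²/s.
V₁ = q/y₁ = 69.1 ft/s; Fr₁ = V₁/√(g·y₁) = 6.60.

Fr₁ = 6.60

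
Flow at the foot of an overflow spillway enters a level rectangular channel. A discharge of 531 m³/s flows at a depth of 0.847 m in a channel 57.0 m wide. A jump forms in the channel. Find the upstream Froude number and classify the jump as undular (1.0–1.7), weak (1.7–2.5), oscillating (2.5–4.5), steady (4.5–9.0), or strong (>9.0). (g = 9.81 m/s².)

q = Q/b = 531/57.0 = 9.32 m²/s; V₁ = q/y₁ = 11.0 m/s. Fr₁ = V₁/√(g·y₁) = 3.82.
Fr₁ = 3.82 lies in the oscillating range.

Fr₁ = 3.82; oscillating jump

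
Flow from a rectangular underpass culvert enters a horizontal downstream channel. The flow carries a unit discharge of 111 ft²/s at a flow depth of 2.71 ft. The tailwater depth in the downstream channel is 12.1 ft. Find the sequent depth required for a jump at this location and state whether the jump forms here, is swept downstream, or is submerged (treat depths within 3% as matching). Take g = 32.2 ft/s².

V₁ = q/y₁ = 111/2.71 = 41.0 ft/s. Fr₁ = V₁/√(g·y₁) = 41.0/√(32.2×2.71) = 4.38.
Conjugate-depth relation: y₂/y₁ = ½[√(1 + 8Fr₁²) − 1] = ½[√154.8 − 1] = 5.72.
y₂ = 5.72 × 2.71 = 15.5 ft.
Tailwater y_tw = 12.1 ft: y_tw < y₂, so the jump is swept downstream.

y₂ = 15.5 ft; the jump is swept downstream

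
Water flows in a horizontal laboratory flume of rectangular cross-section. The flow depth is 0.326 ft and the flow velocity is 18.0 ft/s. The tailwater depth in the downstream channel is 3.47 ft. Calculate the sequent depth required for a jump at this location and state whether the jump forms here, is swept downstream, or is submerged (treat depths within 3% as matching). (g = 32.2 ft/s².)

Fr₁ = V₁/√(g·y₁) = 18.0/√(32.2×0.326) = 5.56.
By Bélanger, y₂/y₁ = ½[√(1 + 8Fr₁²) − 1] = ½[√247.9 − 1] = 7.37.
y₂ = 7.37 × 0.326 = 2.40 ft.
Tailwater y_tw = 3.47 ft: y_tw > y₂, so the jump is submerged.

y₂ = 2.40 ft; the jump is submerged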